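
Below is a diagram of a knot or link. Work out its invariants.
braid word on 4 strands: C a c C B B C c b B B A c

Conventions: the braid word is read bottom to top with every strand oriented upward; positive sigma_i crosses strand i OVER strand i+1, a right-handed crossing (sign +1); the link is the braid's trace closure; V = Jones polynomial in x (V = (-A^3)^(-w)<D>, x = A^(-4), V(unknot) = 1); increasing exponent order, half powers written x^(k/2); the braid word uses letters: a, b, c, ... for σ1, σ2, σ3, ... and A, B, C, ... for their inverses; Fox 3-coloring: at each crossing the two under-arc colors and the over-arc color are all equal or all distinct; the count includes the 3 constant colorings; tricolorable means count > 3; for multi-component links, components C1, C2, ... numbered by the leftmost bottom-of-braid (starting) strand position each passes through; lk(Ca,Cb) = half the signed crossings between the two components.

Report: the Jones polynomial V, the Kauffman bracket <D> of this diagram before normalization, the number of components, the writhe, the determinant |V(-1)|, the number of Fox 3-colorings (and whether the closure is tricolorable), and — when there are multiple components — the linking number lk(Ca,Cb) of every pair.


V = -x^-5 - x^-4 + x^-3 + 2x^-2 + 2x^-1 + 1
<D> = -A^-9 - 2A^-5 - 2A^-1 - A^3 + A^7 + A^11 (w = -3)
3 components over 13 crossings, w = -3
lk(C1,C2): 0
lk(C1,C3) = 0
linking number lk(C2,C3) = 0
81 Fox colorings among 3^13, |V(-1)| = 0: tricolorable
why: the word shrinks to σ3⁻¹ σ1 σ2⁻¹ σ2⁻¹ σ2⁻¹ σ1⁻¹ σ3 after cancelling


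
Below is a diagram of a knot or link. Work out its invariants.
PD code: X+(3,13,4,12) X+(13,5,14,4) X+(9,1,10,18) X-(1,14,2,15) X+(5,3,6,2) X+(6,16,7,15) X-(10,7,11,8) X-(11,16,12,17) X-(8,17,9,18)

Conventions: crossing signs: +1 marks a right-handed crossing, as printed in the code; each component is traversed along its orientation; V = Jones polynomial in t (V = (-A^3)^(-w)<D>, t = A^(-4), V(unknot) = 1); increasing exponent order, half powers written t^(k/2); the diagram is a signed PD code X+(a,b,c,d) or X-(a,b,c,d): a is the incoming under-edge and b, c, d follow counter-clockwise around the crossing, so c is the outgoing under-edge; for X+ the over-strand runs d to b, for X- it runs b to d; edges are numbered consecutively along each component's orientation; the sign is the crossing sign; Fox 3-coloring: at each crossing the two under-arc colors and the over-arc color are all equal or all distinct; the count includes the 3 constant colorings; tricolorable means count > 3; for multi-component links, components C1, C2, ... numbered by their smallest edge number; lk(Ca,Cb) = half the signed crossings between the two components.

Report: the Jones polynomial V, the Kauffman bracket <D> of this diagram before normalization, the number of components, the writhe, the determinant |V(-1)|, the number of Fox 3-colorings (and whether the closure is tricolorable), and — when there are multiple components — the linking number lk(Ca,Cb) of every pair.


V(t) = t + t^3 - t^4
bracket: A^-13 - A^-9 - A^-1, w = +1
1 component, writhe +1, over 9 crossings
det 3, colorings 9 of 3^9 — tricolorable
observation: V spans 3 powers of t: at least 3 crossings in any diagram


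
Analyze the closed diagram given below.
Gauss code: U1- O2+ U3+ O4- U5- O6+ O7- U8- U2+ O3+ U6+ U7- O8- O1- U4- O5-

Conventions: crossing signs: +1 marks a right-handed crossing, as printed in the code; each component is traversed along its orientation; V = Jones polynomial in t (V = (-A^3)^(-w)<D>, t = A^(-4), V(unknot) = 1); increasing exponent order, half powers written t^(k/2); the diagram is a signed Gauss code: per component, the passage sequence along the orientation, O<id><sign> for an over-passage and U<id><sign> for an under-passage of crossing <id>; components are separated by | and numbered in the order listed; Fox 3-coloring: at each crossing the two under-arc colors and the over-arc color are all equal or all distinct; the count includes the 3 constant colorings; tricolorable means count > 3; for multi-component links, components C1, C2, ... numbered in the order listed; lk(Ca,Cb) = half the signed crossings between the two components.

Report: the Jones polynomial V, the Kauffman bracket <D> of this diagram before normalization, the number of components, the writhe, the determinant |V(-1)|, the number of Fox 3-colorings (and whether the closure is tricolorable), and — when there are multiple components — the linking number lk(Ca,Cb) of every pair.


V(t) = 1
bracket: A^-6, w = -2
1 component, writhe -2, over 8 crossings
det 1, colorings 3 of 3^8 — not tricolorable
observation: |V(-1)| = 1: so not tricolorable, since 3 does not divide 1


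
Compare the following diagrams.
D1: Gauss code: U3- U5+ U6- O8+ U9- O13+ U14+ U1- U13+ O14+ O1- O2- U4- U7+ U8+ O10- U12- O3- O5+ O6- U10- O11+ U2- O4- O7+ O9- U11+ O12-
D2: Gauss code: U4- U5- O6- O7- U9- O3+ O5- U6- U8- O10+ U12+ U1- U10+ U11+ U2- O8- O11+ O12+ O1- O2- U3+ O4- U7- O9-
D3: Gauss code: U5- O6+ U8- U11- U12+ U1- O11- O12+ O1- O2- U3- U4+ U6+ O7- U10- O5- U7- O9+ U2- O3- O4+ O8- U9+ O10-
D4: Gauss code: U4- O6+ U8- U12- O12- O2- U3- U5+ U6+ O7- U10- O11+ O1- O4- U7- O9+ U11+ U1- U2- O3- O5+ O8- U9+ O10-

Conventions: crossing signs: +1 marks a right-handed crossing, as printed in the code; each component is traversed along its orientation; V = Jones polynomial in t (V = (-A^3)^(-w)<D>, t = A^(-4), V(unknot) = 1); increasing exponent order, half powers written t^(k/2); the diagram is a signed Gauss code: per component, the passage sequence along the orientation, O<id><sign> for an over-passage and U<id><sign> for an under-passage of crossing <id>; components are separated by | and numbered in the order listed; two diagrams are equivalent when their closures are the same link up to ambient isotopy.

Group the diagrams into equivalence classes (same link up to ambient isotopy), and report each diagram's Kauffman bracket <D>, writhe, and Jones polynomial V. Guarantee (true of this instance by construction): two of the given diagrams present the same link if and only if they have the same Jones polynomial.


grouping into links: {D1, D3, D4} | {D2}
V(D1) = -t^-6 + 2t^-5 - 3t^-4 + 4t^-3 - 3t^-2 + 3t^-1 - 2 + t  (w -2, c 14, <D> = A^-10 - 2A^-6 + 3A^-2 - 3A^2 + 4A^6 - 3A^10 + 2A^14 - A^18)
V(D2) = -t^-6 + t^-5 - t^-4 + 2t^-3 - t^-2 + t^-1  (w -4, c 12, <D> = A^-8 - A^-4 + 2 - A^4 + A^8 - A^12)
V(D3) = -t^-6 + 2t^-5 - 3t^-4 + 4t^-3 - 3t^-2 + 3t^-1 - 2 + t  [12 crossings, <D> = A^-16 - 2A^-12 + 3A^-8 - 3A^-4 + 4 - 3A^4 + 2A^8 - A^12, w = -4]
V(D4) = -t^-6 + 2t^-5 - 3t^-4 + 4t^-3 - 3t^-2 + 3t^-1 - 2 + t  (w -4, c 12, <D> = A^-16 - 2A^-12 + 3A^-8 - 3A^-4 + 4 - 3A^4 + 2A^8 - A^12)
why: V(t) takes 2 values over 4 diagrams, fixing the grouping


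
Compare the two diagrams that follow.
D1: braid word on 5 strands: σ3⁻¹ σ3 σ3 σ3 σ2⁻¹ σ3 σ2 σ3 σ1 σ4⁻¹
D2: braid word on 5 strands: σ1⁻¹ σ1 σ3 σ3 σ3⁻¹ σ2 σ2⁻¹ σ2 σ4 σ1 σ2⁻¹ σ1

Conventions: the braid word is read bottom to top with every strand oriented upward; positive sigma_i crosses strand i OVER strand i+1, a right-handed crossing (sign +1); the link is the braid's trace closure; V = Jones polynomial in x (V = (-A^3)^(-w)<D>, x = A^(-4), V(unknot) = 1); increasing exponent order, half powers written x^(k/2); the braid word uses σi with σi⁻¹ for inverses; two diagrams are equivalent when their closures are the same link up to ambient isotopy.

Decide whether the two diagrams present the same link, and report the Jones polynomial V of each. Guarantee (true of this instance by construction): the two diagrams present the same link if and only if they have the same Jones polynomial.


equivalent: no
D1 (bracket -A^-4 + 1 + A^8; 10 crossings at w = +4): V = x + x^3 - x^4
V(D2) = 1  (w +4, c 12, <D> = A^12)
key observation: 2 classes among 2 diagrams; unequal V(x) rules out equality


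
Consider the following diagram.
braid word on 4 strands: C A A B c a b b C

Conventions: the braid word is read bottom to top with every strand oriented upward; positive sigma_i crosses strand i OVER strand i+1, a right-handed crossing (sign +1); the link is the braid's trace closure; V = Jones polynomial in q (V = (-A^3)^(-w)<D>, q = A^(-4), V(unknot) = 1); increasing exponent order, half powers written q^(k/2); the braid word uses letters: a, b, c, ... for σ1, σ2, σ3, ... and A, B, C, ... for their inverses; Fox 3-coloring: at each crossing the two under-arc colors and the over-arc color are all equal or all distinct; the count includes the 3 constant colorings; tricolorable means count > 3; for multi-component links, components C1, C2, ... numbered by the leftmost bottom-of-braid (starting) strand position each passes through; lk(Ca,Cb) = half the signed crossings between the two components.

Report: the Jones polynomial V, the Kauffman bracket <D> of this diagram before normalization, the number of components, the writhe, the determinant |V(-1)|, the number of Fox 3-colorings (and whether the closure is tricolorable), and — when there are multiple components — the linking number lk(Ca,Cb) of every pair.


Jones polynomial: V(q) = q^-4 - q^-3 + q^-2 - 2q^-1 + 2 - q + q^2
<D> = -A^-11 + A^-7 - 2A^-3 + 2A - A^5 + A^9 - A^13; writhe -1
components 1, writhe -1 (9 crossings)
3-colorings: 9 of 3^9, det 9 — tricolorable
note: det 9 = |V(-1)|; divisible by 3, so tricolorable


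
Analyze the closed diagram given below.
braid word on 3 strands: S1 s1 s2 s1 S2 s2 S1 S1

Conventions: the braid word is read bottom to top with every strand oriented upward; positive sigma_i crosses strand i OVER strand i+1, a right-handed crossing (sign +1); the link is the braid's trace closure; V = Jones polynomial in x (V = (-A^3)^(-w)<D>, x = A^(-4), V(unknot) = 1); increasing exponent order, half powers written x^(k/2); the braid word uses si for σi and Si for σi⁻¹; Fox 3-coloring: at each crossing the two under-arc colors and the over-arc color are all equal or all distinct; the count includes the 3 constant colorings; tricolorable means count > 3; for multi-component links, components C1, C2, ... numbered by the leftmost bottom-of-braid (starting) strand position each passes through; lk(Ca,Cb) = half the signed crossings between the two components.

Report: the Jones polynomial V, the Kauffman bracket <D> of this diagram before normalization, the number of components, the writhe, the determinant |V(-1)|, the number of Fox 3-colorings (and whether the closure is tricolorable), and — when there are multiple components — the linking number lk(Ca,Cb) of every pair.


V(x) = 1
bracket: 1, w = 0
1 component, writhe 0, over 8 crossings
det 1, colorings 3 of 3^8 — not tricolorable
observation: free reduction leaves σ2 σ1⁻¹ of the original 8 letters


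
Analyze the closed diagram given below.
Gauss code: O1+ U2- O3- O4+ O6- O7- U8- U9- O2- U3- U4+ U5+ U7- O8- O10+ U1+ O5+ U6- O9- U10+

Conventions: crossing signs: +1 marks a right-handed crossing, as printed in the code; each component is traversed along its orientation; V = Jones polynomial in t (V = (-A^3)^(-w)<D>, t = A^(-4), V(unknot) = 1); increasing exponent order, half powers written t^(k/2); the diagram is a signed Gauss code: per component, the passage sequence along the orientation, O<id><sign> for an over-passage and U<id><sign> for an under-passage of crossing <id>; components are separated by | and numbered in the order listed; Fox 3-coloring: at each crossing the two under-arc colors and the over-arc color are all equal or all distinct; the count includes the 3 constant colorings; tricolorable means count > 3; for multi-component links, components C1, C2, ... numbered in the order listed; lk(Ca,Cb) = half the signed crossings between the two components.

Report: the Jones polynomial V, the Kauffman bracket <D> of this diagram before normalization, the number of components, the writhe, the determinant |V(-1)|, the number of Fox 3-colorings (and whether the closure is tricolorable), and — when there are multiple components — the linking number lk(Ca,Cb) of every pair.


V = -t^-5 + t^-4 - t^-3 + 2t^-2 - t^-1 + 2 - t
<D> = -A^-10 + 2A^-6 - A^-2 + 2A^2 - A^6 + A^10 - A^14 (w = -2)
1 component over 10 crossings, w = -2
9 Fox colorings among 3^10, |V(-1)| = 9: tricolorable
why: |V(-1)| = 9: so tricolorable, since 3 divides 9


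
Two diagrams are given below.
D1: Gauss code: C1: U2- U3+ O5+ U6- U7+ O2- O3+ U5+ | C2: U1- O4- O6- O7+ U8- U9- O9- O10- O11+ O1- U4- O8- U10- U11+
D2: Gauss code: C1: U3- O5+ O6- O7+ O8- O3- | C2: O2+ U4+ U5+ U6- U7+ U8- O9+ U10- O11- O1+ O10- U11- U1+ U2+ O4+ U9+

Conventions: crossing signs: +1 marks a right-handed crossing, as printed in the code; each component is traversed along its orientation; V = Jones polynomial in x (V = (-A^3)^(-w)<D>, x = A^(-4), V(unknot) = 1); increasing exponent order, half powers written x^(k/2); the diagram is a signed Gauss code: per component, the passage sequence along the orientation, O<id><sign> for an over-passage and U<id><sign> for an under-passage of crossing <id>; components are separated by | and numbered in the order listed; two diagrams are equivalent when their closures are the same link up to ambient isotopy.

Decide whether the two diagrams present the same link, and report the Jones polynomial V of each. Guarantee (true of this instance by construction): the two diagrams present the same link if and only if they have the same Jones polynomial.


same link: no
V(D1) = x^(-9/2) - x^(-5/2) - x^(-3/2) - x^(-1/2)  [11 crossings, <D> = A^-7 + A^-3 + A - A^9, w = -3]
V(D2) = -x^(1/2) - x^(3/2) - x^(5/2) + x^(9/2)  (w +1, c 11, <D> = -A^-15 + A^-7 + A^-3 + A)
note: V(x) takes 2 values over 2 diagrams, fixing the grouping


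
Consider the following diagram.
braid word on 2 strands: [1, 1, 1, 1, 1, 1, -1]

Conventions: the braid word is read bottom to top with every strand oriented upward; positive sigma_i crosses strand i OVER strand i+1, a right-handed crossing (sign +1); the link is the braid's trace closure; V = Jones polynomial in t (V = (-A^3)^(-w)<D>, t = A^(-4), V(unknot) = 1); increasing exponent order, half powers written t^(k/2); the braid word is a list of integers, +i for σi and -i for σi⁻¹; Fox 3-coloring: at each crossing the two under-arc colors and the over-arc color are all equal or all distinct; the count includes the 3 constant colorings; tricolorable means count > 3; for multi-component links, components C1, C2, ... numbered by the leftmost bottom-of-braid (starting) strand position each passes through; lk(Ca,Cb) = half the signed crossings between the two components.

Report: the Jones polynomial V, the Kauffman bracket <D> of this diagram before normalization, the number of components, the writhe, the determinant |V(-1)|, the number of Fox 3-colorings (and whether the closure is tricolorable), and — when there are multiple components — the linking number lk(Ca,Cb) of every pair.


V = t^2 + t^4 - t^5 + t^6 - t^7
<D> = A^-13 - A^-9 + A^-5 - A^-1 - A^7 (w = +5)
1 component over 7 crossings, w = +5
3 Fox colorings among 3^7, |V(-1)| = 5: not tricolorable
why: a (2,5) torus form — a single generator 5 times


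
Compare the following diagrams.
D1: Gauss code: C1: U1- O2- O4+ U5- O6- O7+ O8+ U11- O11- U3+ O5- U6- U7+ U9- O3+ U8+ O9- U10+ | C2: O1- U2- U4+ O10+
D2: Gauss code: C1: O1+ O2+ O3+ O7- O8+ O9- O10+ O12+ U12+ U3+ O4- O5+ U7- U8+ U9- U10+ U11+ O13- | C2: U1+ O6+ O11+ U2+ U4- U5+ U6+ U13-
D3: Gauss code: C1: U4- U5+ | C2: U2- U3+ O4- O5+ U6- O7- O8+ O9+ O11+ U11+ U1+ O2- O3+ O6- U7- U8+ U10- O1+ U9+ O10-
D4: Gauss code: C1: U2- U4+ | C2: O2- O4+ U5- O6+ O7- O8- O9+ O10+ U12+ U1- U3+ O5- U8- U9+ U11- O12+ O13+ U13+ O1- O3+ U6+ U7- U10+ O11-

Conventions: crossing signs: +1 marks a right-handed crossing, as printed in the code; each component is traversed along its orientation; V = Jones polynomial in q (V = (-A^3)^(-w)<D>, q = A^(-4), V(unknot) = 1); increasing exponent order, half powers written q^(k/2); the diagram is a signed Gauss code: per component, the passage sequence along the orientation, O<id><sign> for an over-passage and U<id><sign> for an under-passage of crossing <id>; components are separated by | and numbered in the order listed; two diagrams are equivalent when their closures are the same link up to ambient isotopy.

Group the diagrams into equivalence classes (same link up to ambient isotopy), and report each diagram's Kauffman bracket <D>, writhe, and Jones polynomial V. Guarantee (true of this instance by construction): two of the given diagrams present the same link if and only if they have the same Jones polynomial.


grouping into links: {D1, D3, D4} | {D2}
V(D1) = -q^(-5/2) - q^(5/2)  (w -1, c 11, <D> = A^-13 + A^7)
D2 (bracket A^5 + A^13; 13 crossings at w = +5): V = -q^(1/2) - q^(5/2)
V(D3) = -q^(-5/2) - q^(5/2)  (w +1, c 11, <D> = A^-7 + A^13)
D4 (bracket A^-7 + A^13; 13 crossings at w = +1): V = -q^(-5/2) - q^(5/2)
key observation: V(q) takes 2 values over 4 diagrams, fixing the grouping


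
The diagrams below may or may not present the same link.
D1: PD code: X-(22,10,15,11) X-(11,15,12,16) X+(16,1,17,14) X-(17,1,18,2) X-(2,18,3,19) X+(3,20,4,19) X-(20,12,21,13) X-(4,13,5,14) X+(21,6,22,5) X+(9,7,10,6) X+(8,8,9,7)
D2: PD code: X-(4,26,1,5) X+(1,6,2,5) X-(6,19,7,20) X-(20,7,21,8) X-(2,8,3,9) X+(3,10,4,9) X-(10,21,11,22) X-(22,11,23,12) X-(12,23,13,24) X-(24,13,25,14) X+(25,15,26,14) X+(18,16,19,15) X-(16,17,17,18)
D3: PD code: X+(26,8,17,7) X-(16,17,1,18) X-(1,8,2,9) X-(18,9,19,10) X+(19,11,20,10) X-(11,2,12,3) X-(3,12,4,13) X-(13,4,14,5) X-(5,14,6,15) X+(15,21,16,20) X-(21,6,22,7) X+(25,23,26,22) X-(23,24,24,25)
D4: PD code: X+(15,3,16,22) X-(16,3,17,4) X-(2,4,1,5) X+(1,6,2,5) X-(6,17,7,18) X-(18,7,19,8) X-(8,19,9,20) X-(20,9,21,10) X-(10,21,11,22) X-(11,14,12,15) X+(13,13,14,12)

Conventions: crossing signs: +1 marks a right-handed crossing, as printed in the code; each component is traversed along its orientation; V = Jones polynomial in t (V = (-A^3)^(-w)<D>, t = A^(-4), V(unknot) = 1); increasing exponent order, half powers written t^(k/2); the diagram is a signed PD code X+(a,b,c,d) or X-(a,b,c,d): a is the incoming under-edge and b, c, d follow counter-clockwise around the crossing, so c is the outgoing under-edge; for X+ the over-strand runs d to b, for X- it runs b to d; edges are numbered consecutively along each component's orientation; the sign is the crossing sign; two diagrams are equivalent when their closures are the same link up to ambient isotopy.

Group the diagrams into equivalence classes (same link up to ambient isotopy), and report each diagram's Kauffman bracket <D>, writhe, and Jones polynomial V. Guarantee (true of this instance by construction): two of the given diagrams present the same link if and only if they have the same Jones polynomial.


grouping into links: {D1} | {D2, D3, D4}
V(D1) = -t^(-5/2) - t^(-1/2)  (w -1, c 11, <D> = A^-1 + A^7)
V(D2) = t^(-15/2) - t^(-7/2) - t^(-5/2) - t^(-3/2)  (w -5, c 13, <D> = A^-9 + A^-5 + A^-1 - A^15)
D3 (bracket A^-9 + A^-5 + A^-1 - A^15; 13 crossings at w = -5): V = t^(-15/2) - t^(-7/2) - t^(-5/2) - t^(-3/2)
V(D4) = t^(-15/2) - t^(-7/2) - t^(-5/2) - t^(-3/2)  [11 crossings, <D> = A^-9 + A^-5 + A^-1 - A^15, w = -5]
why: V(t) takes 2 values over 4 diagrams, fixing the grouping


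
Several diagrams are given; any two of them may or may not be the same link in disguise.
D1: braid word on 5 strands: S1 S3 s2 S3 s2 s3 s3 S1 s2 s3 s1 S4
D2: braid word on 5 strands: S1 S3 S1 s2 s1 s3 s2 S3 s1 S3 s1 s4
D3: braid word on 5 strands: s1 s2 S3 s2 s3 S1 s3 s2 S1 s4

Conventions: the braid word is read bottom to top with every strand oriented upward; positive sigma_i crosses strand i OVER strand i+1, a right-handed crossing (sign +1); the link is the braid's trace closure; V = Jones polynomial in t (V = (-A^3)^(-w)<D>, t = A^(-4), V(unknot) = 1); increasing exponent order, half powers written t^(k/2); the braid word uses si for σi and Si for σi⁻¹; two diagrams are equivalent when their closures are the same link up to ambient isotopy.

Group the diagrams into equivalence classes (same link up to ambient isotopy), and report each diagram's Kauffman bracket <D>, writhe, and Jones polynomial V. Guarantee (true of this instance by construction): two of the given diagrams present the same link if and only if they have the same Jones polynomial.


classes: {D1, D3} | {D2}
V(D1) = t - t^2 + 2t^3 - t^4 + t^5 - t^6  [12 crossings, <D> = -A^-18 + A^-14 - A^-10 + 2A^-6 - A^-2 + A^2, w = +2]
V(D2) = 1  (w +2, c 12, <D> = A^6)
D3 (bracket -A^-12 + A^-8 - A^-4 + 2 - A^4 + A^8; 10 crossings at w = +4): V = t - t^2 + 2t^3 - t^4 + t^5 - t^6
note: V(t) takes 2 values over 3 diagrams, fixing the grouping


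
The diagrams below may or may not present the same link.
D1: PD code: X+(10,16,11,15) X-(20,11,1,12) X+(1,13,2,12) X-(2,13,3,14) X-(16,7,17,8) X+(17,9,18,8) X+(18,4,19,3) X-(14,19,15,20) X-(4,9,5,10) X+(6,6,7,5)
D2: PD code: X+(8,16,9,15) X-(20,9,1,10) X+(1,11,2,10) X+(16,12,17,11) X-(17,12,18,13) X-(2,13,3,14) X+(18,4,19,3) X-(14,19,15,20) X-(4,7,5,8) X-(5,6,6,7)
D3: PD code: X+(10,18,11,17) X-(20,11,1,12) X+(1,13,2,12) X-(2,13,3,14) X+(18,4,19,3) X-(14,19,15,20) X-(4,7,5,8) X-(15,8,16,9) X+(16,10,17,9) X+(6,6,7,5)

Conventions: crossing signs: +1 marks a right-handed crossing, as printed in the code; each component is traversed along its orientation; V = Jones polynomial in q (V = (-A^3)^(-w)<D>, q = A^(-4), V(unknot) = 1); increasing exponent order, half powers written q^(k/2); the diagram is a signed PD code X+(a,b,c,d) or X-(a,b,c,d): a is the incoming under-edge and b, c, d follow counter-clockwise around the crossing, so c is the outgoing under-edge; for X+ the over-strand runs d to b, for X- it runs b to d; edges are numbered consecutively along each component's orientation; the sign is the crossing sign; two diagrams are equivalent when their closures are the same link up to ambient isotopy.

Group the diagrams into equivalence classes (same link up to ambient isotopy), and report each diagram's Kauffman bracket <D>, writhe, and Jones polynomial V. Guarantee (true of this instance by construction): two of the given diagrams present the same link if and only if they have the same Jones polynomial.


classes: {D1, D2, D3}
V(D1) = q^-2 - q^-1 + 1 - q + q^2  [10 crossings, <D> = A^-8 - A^-4 + 1 - A^4 + A^8, w = 0]
V(D2) = q^-2 - q^-1 + 1 - q + q^2  (w -2, c 10, <D> = A^-14 - A^-10 + A^-6 - A^-2 + A^2)
V(D3) = q^-2 - q^-1 + 1 - q + q^2  [10 crossings, <D> = A^-8 - A^-4 + 1 - A^4 + A^8, w = 0]
note: all 3 diagrams share one V(q), hence one class


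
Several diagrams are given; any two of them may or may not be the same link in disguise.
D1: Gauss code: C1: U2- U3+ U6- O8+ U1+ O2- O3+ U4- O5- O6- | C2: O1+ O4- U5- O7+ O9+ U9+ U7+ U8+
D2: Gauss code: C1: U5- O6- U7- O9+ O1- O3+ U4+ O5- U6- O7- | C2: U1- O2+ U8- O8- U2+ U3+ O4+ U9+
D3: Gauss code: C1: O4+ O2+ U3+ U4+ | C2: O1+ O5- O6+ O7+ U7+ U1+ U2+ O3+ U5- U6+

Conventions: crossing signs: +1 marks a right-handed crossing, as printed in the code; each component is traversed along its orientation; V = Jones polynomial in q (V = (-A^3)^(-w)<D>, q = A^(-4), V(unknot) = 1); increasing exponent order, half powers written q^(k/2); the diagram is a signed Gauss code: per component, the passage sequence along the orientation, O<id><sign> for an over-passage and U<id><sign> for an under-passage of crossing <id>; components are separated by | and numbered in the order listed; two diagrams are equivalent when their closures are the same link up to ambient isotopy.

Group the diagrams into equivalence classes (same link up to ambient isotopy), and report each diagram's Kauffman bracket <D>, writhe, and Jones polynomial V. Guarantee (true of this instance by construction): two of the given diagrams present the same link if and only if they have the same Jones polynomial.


classes: {D1} | {D2} | {D3}
V(D1) = -q^(-1/2) - q^(1/2)  [9 crossings, <D> = A + A^5, w = +1]
V(D2) = q^(-7/2) - q^(-5/2) + q^(-3/2) - 2q^(-1/2) - q^(3/2)  [9 crossings, <D> = A^-9 + 2A^-1 - A^3 + A^7 - A^11, w = -1]
V(D3) = -q^(1/2) - q^(5/2)  [7 crossings, <D> = A^5 + A^13, w = +5]
note: 3 values of V(q) split the 3 diagrams


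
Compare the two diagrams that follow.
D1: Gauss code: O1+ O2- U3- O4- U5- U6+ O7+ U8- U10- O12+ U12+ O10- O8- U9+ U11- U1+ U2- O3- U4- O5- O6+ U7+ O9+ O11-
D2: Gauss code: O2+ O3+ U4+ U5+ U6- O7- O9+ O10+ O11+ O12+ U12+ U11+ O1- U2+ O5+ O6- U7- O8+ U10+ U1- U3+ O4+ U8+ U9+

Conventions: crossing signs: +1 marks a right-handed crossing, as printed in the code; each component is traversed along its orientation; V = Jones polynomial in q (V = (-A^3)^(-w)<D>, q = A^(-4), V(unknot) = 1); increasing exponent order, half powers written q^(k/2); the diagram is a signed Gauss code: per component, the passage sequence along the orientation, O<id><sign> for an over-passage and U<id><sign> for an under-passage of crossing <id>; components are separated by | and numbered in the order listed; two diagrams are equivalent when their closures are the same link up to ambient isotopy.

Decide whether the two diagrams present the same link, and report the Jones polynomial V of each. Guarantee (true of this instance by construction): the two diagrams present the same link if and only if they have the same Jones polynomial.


equivalent: no
D1 (bracket A^-6; 12 crossings at w = -2): V = 1
V(D2) = q - q^2 + 2q^3 - q^4 + q^5 - q^6  [12 crossings, <D> = -A^-6 + A^-2 - A^2 + 2A^6 - A^10 + A^14, w = +6]
observation: 2 classes among 2 diagrams; unequal V(q) rules out equality


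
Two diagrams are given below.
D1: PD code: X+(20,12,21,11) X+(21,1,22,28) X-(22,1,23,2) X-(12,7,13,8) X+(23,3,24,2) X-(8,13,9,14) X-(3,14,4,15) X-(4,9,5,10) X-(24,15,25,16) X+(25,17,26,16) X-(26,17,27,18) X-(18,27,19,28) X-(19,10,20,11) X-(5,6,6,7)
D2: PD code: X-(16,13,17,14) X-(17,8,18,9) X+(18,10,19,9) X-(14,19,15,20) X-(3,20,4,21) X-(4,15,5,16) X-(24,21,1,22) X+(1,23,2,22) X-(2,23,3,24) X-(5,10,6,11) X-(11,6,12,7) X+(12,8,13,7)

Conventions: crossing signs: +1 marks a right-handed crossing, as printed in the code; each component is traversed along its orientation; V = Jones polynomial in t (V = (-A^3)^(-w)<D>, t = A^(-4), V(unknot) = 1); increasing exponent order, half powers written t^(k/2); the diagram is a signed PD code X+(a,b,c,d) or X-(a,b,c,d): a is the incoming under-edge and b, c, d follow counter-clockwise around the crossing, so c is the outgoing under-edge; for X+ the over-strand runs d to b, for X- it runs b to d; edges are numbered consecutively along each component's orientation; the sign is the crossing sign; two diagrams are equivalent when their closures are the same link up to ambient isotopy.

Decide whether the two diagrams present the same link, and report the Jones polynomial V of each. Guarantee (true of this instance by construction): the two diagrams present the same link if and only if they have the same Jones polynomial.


equivalent: yes
V(D1) = -t^-4 + t^-3 + t^-1  (w -6, c 14, <D> = A^-14 + A^-6 - A^-2)
V(D2) = -t^-4 + t^-3 + t^-1  [12 crossings, <D> = A^-14 + A^-6 - A^-2, w = -6]
key observation: one V(t) for all 2 diagrams — one class (guaranteed)


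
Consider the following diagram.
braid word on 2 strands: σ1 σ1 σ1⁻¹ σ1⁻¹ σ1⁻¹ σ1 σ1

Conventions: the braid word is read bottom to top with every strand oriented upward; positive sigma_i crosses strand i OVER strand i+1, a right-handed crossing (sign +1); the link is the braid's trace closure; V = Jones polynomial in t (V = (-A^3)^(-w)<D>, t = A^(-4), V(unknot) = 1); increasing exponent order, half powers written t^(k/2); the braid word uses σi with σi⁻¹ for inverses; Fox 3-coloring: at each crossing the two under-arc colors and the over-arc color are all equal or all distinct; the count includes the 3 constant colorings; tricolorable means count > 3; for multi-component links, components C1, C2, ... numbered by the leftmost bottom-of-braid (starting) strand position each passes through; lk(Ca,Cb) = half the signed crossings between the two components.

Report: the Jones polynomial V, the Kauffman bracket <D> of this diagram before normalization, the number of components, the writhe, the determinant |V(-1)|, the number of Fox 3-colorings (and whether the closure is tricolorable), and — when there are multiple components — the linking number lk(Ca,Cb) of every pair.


Jones polynomial: V(t) = 1
<D> = -A^3; writhe +1
components 1, writhe +1 (7 crossings)
3-colorings: 3 of 3^7, det 1 — not tricolorable
note: inverse pairs cancel, leaving σ1


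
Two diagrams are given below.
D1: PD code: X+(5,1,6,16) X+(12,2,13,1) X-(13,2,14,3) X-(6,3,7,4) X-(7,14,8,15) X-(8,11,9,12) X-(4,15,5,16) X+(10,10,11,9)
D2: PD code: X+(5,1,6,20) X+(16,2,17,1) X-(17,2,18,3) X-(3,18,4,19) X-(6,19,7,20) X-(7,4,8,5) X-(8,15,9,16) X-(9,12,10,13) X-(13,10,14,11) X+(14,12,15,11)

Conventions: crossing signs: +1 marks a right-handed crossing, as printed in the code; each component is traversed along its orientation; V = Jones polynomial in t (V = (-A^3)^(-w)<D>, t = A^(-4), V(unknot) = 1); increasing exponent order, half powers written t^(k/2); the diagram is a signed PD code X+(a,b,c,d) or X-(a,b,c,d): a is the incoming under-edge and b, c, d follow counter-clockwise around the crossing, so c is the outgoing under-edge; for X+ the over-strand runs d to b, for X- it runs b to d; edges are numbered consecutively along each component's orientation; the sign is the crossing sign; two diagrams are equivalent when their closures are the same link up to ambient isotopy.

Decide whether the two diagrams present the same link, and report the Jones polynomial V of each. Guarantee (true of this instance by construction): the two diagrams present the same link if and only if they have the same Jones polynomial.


equivalent: yes
V(D1) = 1  (w -2, c 8, <D> = A^-6)
V(D2) = 1  [10 crossings, <D> = A^-12, w = -4]
key observation: one V(t) for all 2 diagrams — one class (guaranteed)


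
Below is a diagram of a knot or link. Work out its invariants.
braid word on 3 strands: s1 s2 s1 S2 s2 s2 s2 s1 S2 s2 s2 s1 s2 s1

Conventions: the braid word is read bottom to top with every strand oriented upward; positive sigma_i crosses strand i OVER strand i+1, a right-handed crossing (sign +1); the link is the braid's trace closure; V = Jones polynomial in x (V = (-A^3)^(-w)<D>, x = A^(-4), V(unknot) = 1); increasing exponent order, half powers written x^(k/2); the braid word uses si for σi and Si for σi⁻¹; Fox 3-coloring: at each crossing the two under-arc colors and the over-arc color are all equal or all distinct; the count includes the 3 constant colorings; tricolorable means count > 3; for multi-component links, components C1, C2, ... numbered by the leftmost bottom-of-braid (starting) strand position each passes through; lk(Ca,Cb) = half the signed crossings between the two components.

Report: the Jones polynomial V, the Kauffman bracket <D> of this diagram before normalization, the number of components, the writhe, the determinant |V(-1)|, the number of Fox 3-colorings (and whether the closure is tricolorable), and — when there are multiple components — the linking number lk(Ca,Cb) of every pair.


Jones polynomial: V(x) = x^4 + x^6 - x^10
<D> = -A^-10 + A^6 + A^14; writhe +10
components 1, writhe +10 (14 crossings)
3-colorings: 3 of 3^14, det 1 — not tricolorable
note: inverse pairs cancel, leaving σ1 σ2 σ1 σ2 σ2 σ1 σ2 σ1 σ2 σ1


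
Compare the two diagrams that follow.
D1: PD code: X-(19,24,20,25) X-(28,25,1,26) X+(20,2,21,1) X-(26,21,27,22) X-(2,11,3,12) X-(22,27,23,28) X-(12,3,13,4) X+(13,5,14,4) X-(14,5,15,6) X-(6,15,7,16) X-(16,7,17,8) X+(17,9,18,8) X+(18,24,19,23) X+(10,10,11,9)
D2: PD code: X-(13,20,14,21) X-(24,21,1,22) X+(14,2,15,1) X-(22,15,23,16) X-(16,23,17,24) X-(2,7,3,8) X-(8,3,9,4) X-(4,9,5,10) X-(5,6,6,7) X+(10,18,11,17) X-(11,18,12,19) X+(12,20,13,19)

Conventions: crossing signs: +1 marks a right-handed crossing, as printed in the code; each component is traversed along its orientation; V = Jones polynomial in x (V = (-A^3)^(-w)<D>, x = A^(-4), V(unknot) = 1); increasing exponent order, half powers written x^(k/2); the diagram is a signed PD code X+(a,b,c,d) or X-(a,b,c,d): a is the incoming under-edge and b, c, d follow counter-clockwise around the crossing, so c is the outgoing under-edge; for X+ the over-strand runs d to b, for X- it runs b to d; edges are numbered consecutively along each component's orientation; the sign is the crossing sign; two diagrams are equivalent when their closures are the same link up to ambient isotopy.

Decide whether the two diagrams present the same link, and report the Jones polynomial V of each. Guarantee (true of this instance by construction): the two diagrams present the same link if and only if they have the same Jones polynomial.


same link: yes
V(D1) = x^-8 - 2x^-7 + x^-6 - 2x^-5 + 2x^-4 + x^-2  [14 crossings, <D> = A^-4 + 2A^4 - 2A^8 + A^12 - 2A^16 + A^20, w = -4]
V(D2) = x^-8 - 2x^-7 + x^-6 - 2x^-5 + 2x^-4 + x^-2  (w -6, c 12, <D> = A^-10 + 2A^-2 - 2A^2 + A^6 - 2A^10 + A^14)
note: one V(x) for all 2 diagrams — one class (guaranteed)


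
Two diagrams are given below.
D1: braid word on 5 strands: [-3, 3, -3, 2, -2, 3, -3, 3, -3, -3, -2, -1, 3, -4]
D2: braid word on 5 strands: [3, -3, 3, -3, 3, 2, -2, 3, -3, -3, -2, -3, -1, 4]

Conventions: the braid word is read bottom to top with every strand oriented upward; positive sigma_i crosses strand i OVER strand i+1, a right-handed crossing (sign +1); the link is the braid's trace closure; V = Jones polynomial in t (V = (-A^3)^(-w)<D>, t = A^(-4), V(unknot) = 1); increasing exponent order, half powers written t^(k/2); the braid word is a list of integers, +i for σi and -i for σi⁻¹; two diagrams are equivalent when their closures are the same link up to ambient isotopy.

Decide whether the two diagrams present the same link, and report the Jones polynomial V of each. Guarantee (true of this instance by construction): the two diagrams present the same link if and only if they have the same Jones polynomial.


same link: yes
V(D1) = 1  [14 crossings, <D> = A^-12, w = -4]
D2 (bracket A^-6; 14 crossings at w = -2): V = 1
note: Markov moves rewrite D1 (14 crossings) into D2 (14)


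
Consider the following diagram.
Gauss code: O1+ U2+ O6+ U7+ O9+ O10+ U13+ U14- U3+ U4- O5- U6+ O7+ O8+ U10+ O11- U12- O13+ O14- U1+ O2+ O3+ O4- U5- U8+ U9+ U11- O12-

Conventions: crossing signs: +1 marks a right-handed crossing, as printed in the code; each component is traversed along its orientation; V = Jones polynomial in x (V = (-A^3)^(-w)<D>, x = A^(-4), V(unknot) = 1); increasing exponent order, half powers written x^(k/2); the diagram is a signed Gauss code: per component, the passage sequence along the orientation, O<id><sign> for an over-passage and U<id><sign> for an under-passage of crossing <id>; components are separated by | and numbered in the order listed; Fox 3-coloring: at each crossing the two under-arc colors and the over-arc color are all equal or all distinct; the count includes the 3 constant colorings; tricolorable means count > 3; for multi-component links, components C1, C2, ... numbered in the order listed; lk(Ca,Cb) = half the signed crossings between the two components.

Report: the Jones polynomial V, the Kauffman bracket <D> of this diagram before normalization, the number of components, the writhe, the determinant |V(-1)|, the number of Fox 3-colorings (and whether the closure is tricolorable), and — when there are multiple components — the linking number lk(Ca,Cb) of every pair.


V = x + x^3 - x^4
<D> = -A^-4 + 1 + A^8 (w = +4)
1 component over 14 crossings, w = +4
9 Fox colorings among 3^14, |V(-1)| = 3: tricolorable
why: |V(-1)| = 3: so tricolorable, since 3 divides 3


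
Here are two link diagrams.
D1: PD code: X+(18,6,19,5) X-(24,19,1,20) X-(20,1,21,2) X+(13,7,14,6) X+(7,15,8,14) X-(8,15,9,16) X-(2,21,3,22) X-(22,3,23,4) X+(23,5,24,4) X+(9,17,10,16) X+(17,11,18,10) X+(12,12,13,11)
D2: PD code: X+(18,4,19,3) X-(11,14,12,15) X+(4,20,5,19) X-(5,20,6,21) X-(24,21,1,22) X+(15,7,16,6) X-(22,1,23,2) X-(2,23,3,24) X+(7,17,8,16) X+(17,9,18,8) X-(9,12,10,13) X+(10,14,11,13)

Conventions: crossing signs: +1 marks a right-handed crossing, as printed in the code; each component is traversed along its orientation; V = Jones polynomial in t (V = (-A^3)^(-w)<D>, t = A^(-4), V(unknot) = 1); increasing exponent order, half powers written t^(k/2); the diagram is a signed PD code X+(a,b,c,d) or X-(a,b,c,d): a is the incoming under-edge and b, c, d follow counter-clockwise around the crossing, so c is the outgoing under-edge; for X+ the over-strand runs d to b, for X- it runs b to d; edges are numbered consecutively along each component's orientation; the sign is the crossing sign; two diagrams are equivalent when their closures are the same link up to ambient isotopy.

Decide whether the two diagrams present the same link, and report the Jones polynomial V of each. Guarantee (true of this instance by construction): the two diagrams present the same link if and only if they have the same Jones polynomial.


same link: yes
V(D1) = -t^-3 + t^-2 - t^-1 + 3 - t + t^2 - t^3  [12 crossings, <D> = -A^-6 + A^-2 - A^2 + 3A^6 - A^10 + A^14 - A^18, w = +2]
V(D2) = -t^-3 + t^-2 - t^-1 + 3 - t + t^2 - t^3  [12 crossings, <D> = -A^-12 + A^-8 - A^-4 + 3 - A^4 + A^8 - A^12, w = 0]
insight: Reidemeister moves carry D1 (12 crossings) to D2 (12)


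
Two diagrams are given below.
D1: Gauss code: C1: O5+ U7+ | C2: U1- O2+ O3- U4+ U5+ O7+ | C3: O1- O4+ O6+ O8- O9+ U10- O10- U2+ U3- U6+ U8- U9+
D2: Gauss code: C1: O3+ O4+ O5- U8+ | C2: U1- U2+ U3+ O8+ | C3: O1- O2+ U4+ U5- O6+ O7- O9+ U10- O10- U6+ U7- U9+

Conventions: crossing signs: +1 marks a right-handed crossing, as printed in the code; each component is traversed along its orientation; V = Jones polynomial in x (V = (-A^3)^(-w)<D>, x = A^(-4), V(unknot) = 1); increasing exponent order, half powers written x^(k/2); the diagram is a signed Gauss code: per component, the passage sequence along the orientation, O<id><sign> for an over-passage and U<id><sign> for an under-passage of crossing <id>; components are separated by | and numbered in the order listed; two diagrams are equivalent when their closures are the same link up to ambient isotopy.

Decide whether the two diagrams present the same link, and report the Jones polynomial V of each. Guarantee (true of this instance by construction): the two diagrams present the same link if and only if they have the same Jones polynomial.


equivalent: yes
D1 (bracket A^-6 + A^-2 + A^2 + A^6; 10 crossings at w = +2): V = 1 + x + x^2 + x^3
V(D2) = 1 + x + x^2 + x^3  [10 crossings, <D> = A^-6 + A^-2 + A^2 + A^6, w = +2]
observation: from 10 to 10 crossings by R-moves: one link, two diagrams


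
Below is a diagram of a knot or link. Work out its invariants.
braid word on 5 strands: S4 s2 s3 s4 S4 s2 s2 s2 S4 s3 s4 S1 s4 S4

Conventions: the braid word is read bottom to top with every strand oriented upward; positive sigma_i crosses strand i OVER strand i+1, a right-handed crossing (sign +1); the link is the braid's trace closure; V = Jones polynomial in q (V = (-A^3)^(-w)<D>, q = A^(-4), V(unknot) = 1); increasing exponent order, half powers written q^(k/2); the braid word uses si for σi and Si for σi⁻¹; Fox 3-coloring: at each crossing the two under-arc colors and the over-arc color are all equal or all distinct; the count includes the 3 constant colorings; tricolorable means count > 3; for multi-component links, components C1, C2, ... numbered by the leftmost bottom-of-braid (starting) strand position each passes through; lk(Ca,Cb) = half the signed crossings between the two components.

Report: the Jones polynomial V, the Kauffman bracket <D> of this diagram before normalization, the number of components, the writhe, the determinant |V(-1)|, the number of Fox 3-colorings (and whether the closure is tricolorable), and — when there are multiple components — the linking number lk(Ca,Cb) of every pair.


Jones polynomial: V(q) = q^2 + q^4 - q^5 + q^6 - q^7
<D> = -A^-16 + A^-12 - A^-8 + A^-4 + A^4; writhe +4
components 1, writhe +4 (14 crossings)
3-colorings: 3 of 3^14, det 5 — not tricolorable
note: w = +4 (over 14 crossings) is diagram-only; (-A^3)^(-4) removes it from V
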